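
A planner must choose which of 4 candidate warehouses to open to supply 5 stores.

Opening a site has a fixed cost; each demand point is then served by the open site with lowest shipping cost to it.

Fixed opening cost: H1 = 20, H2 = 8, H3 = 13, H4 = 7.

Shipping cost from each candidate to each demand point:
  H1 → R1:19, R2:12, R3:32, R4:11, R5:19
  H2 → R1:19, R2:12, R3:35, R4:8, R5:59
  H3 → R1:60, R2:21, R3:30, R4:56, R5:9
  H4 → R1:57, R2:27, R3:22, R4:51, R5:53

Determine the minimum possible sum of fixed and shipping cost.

98

Open {H2, H3, H4}: assign each demand point to its cheapest open site.
  R1→H2 19, R2→H2 12, R3→H4 22, R4→H2 8, R5→H3 9
  shipping cost 70, fixed 28 → total 98.
Compare {H2, H3}: shipping cost 78 + fixed 21 = 99.
Compare {H1, H4}: shipping cost 83 + fixed 27 = 110.
Compare {H1}: shipping cost 93 + fixed 20 = 113.
All other subsets cost ≥ 99. Minimum total cost: 98.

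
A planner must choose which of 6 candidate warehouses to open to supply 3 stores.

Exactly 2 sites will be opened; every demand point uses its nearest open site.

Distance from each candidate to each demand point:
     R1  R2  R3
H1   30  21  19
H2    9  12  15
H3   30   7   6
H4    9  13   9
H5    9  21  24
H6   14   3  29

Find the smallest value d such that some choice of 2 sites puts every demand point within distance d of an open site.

Open {H2, H3}.
  Farthest demand point is R1 at distance 9 (to H2); all others are ≤ 9.
With {H3, H4} the worst case is 9.
With {H3, H5} the worst case is 9.
No size-2 selection achieves below 9.

9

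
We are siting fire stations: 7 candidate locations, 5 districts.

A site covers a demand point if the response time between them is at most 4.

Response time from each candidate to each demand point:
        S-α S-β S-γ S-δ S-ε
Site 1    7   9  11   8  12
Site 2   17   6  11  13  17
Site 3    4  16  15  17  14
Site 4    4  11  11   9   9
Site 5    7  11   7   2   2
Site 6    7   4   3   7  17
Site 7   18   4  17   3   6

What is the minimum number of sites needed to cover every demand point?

Coverage sets (demand points within 4 of each site):
  Site 1: {}
  Site 2: {}
  Site 3: {S-α}
  Site 4: {S-α}
  Site 5: {S-δ, S-ε}
  Site 6: {S-β, S-γ}
  Site 7: {S-β, S-δ}
No 2 sites suffice: every size-2 union leaves at least one demand point uncovered.
But {Site 3, Site 5, Site 6} covers everything, so the minimum is 3.

3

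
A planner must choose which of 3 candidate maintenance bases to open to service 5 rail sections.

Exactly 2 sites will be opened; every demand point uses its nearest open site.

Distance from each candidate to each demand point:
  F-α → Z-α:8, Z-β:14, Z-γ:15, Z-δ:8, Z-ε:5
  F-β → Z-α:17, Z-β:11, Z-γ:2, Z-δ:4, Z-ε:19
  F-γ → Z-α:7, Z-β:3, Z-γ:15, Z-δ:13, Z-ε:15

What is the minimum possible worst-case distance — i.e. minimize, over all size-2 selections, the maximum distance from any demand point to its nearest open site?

11

Open {F-α, F-β}.
  Farthest demand point is Z-β at distance 11 (to F-β); all others are ≤ 11.
With {F-α, F-γ} the worst case is 15.
With {F-β, F-γ} the worst case is 15.
No size-2 selection achieves below 11.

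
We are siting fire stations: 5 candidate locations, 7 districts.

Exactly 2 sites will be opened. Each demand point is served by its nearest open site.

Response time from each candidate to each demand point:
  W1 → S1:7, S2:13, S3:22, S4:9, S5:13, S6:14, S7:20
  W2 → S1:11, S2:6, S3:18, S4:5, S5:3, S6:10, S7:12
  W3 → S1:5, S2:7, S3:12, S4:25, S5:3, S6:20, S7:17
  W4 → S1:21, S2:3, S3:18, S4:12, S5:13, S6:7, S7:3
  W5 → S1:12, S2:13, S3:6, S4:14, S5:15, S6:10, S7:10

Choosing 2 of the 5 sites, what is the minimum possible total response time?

Open {W3, W4}.
  S1→W3 5, S2→W4 3, S3→W3 12, S4→W4 12, S5→W3 3, S6→W4 7, S7→W4 3  ⇒ total 45.
Compare {W2, W4}: total 50.
Compare {W2, W5}: total 51.
No size-2 selection does better; minimum is 45.

45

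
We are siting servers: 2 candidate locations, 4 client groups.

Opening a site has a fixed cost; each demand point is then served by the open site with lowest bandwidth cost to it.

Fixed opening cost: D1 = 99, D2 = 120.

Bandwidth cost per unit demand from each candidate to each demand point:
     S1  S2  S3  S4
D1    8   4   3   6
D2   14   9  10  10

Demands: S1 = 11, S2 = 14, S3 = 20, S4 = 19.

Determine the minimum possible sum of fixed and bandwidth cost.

Open {D1}: assign each demand point to its cheapest open site.
  S1→D1 11×8=88, S2→D1 14×4=56, S3→D1 20×3=60, S4→D1 19×6=114
  bandwidth cost 318, fixed 99 → total 417.
Compare {D1, D2}: bandwidth cost 318 + fixed 219 = 537.
Compare {D2}: bandwidth cost 670 + fixed 120 = 790.

417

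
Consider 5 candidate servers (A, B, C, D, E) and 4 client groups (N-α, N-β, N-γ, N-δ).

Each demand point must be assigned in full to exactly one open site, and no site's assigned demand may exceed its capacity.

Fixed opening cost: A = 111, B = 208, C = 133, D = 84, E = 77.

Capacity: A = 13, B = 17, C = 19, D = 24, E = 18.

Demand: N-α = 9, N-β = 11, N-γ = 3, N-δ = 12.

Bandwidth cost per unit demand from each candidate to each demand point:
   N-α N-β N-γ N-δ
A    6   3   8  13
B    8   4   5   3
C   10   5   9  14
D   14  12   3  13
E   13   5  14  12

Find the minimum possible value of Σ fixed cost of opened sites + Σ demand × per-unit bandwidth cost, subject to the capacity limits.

Open {D, E}; cheapest assignment that respects the capacities:
  D (cap 24, load 24): N-α, N-γ, N-δ — cost 9×14 + 3×3 + 12×13 = 291
  E (cap 18, load 11): N-β — cost 11×5 = 55
  Shipping 346, fixed 161 → total 507.
  Any other capacity-feasible assignment to {D, E} ships for at least 346.
Compare {A, D}: its best feasible assignment gives total 519.
Compare {A, D, E}: its best feasible assignment gives total 546.
Every other set of open sites that can feasibly serve all demand totals ≥ 519 even under its best assignment. Minimum: 507.

507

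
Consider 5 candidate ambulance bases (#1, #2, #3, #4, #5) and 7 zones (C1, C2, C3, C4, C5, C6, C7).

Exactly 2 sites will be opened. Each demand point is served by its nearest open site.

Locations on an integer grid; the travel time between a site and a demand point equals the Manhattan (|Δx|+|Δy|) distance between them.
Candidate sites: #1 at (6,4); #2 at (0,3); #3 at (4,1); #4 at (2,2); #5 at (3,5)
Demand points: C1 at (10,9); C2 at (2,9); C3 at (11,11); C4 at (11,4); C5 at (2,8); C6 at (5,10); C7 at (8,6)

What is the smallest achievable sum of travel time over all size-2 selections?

Open {#1, #5}.
  C1→#1 9, C2→#5 5, C3→#1 12, C4→#1 5, C5→#5 4, C6→#1 7, C7→#1 4  ⇒ total 46.
Compare {#1, #4}: total 50.
Compare {#1, #2}: total 52.
No size-2 selection does better; minimum is 46.

46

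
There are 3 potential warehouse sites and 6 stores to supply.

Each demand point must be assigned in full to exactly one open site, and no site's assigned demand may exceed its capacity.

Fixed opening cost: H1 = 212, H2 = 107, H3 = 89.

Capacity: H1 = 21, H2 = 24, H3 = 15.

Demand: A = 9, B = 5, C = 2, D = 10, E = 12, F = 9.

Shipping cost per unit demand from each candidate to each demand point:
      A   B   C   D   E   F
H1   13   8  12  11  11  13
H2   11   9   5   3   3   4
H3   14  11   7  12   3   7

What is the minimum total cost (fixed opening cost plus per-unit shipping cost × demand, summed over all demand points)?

Open {H1, H2, H3}; cheapest assignment that respects the capacities:
  H1 (cap 21, load 14): A, B — cost 9×13 + 5×8 = 157
  H2 (cap 24, load 21): C, D, F — cost 2×5 + 10×3 + 9×4 = 76
  H3 (cap 15, load 12): E — cost 12×3 = 36
  Shipping 269, fixed 408 → total 677.
  Any other capacity-feasible assignment to {H1, H2, H3} ships for at least 269.
Total demand is 47 and no other set of sites has combined capacity ≥ 47, so {H1, H2, H3} is the only feasible choice of open sites. Minimum: 677.

677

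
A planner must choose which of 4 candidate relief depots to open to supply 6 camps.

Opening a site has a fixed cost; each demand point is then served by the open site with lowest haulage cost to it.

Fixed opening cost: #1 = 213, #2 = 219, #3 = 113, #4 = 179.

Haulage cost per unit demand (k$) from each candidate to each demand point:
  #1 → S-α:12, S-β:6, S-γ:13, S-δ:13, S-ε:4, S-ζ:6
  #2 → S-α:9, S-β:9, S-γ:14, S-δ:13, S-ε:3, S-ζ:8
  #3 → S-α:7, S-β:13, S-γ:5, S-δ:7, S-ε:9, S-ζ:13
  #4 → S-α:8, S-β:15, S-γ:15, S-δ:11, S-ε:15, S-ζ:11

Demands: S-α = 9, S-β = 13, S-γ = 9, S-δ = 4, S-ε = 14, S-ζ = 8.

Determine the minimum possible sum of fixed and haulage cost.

644

Open {#1, #3}: assign each demand point to its cheapest open site.
  S-α→#3 9×7=63, S-β→#1 13×6=78, S-γ→#3 9×5=45, S-δ→#3 4×7=28, S-ε→#1 14×4=56, S-ζ→#1 8×6=48
  haulage cost 318, fixed 326 → total 644.
Compare {#3}: haulage cost 535 + fixed 113 = 648.
Compare {#1}: haulage cost 459 + fixed 213 = 672.
Compare {#2, #3}: haulage cost 359 + fixed 332 = 691.
All other subsets cost ≥ 648. Minimum total cost: 644.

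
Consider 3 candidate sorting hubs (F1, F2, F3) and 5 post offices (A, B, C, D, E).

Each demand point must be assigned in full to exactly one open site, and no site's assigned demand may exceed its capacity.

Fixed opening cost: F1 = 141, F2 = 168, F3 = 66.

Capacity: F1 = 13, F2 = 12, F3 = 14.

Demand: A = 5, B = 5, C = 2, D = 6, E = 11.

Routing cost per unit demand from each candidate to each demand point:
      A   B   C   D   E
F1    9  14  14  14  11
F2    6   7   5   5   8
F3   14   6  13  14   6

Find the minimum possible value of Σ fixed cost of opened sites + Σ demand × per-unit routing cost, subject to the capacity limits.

577

Open {F1, F2, F3}; cheapest assignment that respects the capacities:
  F1 (cap 13, load 5): A — cost 5×9 = 45
  F2 (cap 12, load 11): B, D — cost 5×7 + 6×5 = 65
  F3 (cap 14, load 13): C, E — cost 2×13 + 11×6 = 92
  Shipping 202, fixed 375 → total 577.
  Any other capacity-feasible assignment to {F1, F2, F3} ships for at least 202.
Total demand is 29 and no other set of sites has combined capacity ≥ 29, so {F1, F2, F3} is the only feasible choice of open sites. Minimum: 577.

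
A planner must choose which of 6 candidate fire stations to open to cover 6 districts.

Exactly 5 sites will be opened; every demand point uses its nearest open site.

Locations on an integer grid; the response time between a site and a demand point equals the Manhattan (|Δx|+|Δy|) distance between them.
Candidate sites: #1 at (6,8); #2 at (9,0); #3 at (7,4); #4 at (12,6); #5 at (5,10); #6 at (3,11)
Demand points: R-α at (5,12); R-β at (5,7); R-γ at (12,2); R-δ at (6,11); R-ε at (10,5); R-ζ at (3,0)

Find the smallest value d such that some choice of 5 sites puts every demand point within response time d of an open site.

Open {#1, #2, #3, #4, #5}.
  Farthest demand point is R-ζ at response time 6 (to #2); all others are ≤ 6.
With {#1, #2, #3, #4, #6} the worst case is 6.
With {#1, #2, #3, #5, #6} the worst case is 6.
No size-5 selection achieves below 6.

6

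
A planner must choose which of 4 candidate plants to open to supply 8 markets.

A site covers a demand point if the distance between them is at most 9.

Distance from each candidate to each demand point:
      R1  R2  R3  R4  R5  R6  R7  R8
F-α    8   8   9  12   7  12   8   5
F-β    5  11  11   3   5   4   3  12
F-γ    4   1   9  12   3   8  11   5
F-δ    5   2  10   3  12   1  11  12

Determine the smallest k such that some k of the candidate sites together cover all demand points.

2

Coverage sets (demand points within 9 of each site):
  F-α: {R1, R2, R3, R5, R7, R8}
  F-β: {R1, R4, R5, R6, R7}
  F-γ: {R1, R2, R3, R5, R6, R8}
  F-δ: {R1, R2, R4, R6}
No single site covers all 8 demand points.
But {F-α, F-β} covers everything, so the minimum is 2.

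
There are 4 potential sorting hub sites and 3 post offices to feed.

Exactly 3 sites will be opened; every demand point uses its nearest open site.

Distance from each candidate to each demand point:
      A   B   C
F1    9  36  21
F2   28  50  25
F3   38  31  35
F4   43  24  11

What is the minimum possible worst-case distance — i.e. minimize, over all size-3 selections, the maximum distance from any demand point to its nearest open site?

Open {F1, F2, F4}.
  Farthest demand point is B at distance 24 (to F4); all others are ≤ 24.
With {F1, F3, F4} the worst case is 24.
With {F2, F3, F4} the worst case is 28.
No size-3 selection achieves below 24.

24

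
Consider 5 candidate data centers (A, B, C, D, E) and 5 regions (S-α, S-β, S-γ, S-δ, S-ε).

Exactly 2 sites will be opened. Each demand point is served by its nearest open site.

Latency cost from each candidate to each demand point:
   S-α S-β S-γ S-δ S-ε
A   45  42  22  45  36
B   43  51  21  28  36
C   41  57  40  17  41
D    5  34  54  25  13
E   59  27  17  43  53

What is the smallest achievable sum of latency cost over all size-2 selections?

87

Open {D, E}.
  S-α→D 5, S-β→E 27, S-γ→E 17, S-δ→D 25, S-ε→D 13  ⇒ total 87.
Compare {B, D}: total 98.
Compare {A, D}: total 99.
No size-2 selection does better; minimum is 87.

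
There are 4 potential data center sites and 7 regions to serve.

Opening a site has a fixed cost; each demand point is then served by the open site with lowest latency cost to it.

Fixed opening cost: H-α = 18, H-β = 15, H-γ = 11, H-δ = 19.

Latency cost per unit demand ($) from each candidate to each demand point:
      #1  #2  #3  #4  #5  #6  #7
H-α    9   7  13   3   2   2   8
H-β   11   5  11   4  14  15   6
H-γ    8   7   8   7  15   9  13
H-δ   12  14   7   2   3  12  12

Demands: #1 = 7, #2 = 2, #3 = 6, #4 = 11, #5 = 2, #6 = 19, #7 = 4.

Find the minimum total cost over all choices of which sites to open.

252

Open {H-α, H-δ}: assign each demand point to its cheapest open site.
  #1→H-α 7×9=63, #2→H-α 2×7=14, #3→H-δ 6×7=42, #4→H-δ 11×2=22, #5→H-α 2×2=4, #6→H-α 19×2=38, #7→H-α 4×8=32
  latency cost 215, fixed 37 → total 252.
Compare {H-α, H-γ}: latency cost 225 + fixed 29 = 254.
Compare {H-α, H-β, H-δ}: latency cost 203 + fixed 52 = 255.
Compare {H-α, H-γ, H-δ}: latency cost 208 + fixed 48 = 256.
All other subsets cost ≥ 254. Minimum total cost: 252.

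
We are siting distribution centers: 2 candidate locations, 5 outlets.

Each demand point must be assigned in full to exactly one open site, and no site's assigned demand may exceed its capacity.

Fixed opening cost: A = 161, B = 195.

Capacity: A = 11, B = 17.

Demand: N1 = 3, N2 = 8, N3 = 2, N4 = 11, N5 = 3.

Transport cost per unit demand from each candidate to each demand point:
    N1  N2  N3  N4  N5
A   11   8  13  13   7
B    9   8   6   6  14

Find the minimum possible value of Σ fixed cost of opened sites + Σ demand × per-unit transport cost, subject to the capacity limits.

546

Open {A, B}; cheapest assignment that respects the capacities:
  A (cap 11, load 11): N2, N5 — cost 8×8 + 3×7 = 85
  B (cap 17, load 16): N1, N3, N4 — cost 3×9 + 2×6 + 11×6 = 105
  Shipping 190, fixed 356 → total 546.
  Any other capacity-feasible assignment to {A, B} ships for at least 190.
Total demand is 27 and no other set of sites has combined capacity ≥ 27, so {A, B} is the only feasible choice of open sites. Minimum: 546.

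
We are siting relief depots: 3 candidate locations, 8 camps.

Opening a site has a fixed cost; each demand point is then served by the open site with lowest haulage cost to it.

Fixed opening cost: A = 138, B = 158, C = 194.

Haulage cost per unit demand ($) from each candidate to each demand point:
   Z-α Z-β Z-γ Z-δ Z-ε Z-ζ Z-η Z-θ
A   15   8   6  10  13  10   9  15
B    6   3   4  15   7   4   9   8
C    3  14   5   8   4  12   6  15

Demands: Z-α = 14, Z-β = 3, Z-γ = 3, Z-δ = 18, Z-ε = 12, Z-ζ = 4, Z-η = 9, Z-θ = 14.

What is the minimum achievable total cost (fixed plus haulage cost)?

789

Open {B, C}: assign each demand point to its cheapest open site.
  Z-α→C 14×3=42, Z-β→B 3×3=9, Z-γ→B 3×4=12, Z-δ→C 18×8=144, Z-ε→C 12×4=48, Z-ζ→B 4×4=16, Z-η→C 9×6=54, Z-θ→B 14×8=112
  haulage cost 437, fixed 352 → total 789.
Compare {C}: haulage cost 603 + fixed 194 = 797.
Compare {B}: haulage cost 668 + fixed 158 = 826.
Compare {A, B}: haulage cost 578 + fixed 296 = 874.
All other subsets cost ≥ 797. Minimum total cost: 789.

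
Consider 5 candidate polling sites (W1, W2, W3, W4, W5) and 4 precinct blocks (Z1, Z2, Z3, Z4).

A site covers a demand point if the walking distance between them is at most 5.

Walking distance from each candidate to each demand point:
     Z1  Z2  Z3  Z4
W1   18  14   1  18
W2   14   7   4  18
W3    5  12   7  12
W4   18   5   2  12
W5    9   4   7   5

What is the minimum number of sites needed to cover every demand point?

3

Coverage sets (demand points within 5 of each site):
  W1: {Z3}
  W2: {Z3}
  W3: {Z1}
  W4: {Z2, Z3}
  W5: {Z2, Z4}
No 2 sites suffice: every size-2 union leaves at least one demand point uncovered.
But {W1, W3, W5} covers everything, so the minimum is 3.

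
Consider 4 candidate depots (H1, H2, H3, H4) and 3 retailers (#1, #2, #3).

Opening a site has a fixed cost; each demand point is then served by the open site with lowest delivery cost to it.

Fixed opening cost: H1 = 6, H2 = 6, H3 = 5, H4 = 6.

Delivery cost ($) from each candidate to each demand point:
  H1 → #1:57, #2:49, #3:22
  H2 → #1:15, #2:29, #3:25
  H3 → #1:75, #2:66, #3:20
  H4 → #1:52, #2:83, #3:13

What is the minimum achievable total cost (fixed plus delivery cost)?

69

Open {H2, H4}: assign each demand point to its cheapest open site.
  #1→H2 15, #2→H2 29, #3→H4 13
  delivery cost 57, fixed 12 → total 69.
Compare {H2, H3, H4}: delivery cost 57 + fixed 17 = 74.
Compare {H2}: delivery cost 69 + fixed 6 = 75.
Compare {H2, H3}: delivery cost 64 + fixed 11 = 75.
All other subsets cost ≥ 74. Minimum total cost: 69.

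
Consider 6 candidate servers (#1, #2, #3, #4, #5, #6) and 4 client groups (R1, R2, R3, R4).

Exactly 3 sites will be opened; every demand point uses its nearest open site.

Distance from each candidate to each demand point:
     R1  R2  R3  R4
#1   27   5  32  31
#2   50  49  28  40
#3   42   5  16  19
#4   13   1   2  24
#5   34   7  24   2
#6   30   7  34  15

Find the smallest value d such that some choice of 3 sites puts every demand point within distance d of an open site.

Open {#1, #4, #5}.
  Farthest demand point is R1 at distance 13 (to #4); all others are ≤ 13.
With {#2, #4, #5} the worst case is 13.
With {#3, #4, #5} the worst case is 13.
No size-3 selection achieves below 13.

13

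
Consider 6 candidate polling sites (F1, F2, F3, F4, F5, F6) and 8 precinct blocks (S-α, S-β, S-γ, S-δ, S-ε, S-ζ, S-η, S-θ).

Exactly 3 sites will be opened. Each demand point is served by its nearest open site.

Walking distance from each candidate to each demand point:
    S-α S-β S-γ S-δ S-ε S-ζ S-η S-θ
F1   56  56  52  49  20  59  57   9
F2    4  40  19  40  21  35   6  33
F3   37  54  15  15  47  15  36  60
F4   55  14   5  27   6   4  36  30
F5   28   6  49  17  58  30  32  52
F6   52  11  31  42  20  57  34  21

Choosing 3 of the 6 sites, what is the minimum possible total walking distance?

Open {F1, F2, F4}.
  S-α→F2 4, S-β→F4 14, S-γ→F4 5, S-δ→F4 27, S-ε→F4 6, S-ζ→F4 4, S-η→F2 6, S-θ→F1 9  ⇒ total 75.
Compare {F2, F4, F5}: total 78.
Compare {F2, F3, F4}: total 84.
No size-3 selection does better; minimum is 75.

75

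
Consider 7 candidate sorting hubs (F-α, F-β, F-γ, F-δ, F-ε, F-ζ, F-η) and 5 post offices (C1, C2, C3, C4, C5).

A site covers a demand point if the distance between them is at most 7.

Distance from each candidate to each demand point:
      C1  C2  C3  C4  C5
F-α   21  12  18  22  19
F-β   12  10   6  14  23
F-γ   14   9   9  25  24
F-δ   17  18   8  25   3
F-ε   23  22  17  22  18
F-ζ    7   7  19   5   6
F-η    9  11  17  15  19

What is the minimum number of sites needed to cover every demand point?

2

Coverage sets (demand points within 7 of each site):
  F-α: {}
  F-β: {C3}
  F-γ: {}
  F-δ: {C5}
  F-ε: {}
  F-ζ: {C1, C2, C4, C5}
  F-η: {}
No single site covers all 5 demand points.
But {F-β, F-ζ} covers everything, so the minimum is 2.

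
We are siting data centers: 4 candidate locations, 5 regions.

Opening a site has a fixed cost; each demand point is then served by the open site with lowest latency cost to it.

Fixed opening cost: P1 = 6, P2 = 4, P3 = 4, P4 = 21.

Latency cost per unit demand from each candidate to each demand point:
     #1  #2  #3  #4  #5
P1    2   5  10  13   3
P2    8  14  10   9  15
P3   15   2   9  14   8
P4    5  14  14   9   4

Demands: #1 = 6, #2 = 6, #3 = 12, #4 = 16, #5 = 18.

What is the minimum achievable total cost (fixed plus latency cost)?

Open {P1, P2, P3}: assign each demand point to its cheapest open site.
  #1→P1 6×2=12, #2→P3 6×2=12, #3→P3 12×9=108, #4→P2 16×9=144, #5→P1 18×3=54
  latency cost 330, fixed 14 → total 344.
Compare {P1, P3, P4}: latency cost 330 + fixed 31 = 361.
Compare {P1, P2, P3, P4}: latency cost 330 + fixed 35 = 365.
Compare {P1, P2}: latency cost 360 + fixed 10 = 370.
All other subsets cost ≥ 361. Minimum total cost: 344.

344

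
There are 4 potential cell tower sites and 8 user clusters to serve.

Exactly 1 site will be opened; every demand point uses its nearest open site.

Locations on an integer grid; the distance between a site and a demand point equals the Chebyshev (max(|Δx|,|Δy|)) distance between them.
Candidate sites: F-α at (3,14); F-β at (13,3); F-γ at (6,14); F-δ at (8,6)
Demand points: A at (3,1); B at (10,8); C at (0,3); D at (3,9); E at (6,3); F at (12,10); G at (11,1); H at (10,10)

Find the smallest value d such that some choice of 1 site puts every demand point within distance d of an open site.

Open {F-δ}.
  Farthest demand point is C at distance 8 (to F-δ); all others are ≤ 8.
With {F-α} the worst case is 13.
With {F-β} the worst case is 13.
No size-1 selection achieves below 8.

8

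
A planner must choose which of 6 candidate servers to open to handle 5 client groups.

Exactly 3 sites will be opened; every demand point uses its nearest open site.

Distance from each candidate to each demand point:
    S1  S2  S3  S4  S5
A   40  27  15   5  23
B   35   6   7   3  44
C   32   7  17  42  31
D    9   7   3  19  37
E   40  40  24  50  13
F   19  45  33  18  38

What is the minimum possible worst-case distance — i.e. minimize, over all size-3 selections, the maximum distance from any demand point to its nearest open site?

13

Open {A, D, E}.
  Farthest demand point is S5 at distance 13 (to E); all others are ≤ 13.
With {B, D, E} the worst case is 13.
With {D, E, F} the worst case is 18.
No size-3 selection achieves below 13.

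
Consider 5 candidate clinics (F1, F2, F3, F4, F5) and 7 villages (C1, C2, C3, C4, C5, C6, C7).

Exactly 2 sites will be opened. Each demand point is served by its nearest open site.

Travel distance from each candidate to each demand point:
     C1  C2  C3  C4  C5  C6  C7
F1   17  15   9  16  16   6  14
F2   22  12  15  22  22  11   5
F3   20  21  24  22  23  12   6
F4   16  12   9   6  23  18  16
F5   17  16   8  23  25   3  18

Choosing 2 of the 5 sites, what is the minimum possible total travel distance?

Open {F1, F4}.
  C1→F4 16, C2→F4 12, C3→F1 9, C4→F4 6, C5→F1 16, C6→F1 6, C7→F1 14  ⇒ total 79.
Compare {F1, F2}: total 81.
Compare {F2, F4}: total 81.
No size-2 selection does better; minimum is 79.

79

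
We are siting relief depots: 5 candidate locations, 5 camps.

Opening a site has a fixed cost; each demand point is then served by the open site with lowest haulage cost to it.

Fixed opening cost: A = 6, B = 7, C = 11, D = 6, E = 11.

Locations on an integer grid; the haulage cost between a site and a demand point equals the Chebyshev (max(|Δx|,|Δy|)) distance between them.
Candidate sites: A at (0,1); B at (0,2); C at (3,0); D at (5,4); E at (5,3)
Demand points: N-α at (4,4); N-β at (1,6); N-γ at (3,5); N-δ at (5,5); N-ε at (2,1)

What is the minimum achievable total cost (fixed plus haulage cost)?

17

Open {D}: assign each demand point to its cheapest open site.
  N-α→D 1, N-β→D 4, N-γ→D 2, N-δ→D 1, N-ε→D 3
  haulage cost 11, fixed 6 → total 17.
Compare {A, D}: haulage cost 10 + fixed 12 = 22.
Compare {E}: haulage cost 12 + fixed 11 = 23.
Compare {B, D}: haulage cost 10 + fixed 13 = 23.
All other subsets cost ≥ 22. Minimum total cost: 17.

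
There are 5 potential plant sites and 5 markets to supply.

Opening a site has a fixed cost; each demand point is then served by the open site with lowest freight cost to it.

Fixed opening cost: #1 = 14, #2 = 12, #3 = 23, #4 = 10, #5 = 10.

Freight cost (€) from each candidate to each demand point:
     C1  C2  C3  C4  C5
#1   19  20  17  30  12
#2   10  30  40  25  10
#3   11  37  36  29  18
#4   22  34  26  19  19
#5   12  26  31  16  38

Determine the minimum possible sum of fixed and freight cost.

101

Open {#1, #5}: assign each demand point to its cheapest open site.
  C1→#5 12, C2→#1 20, C3→#1 17, C4→#5 16, C5→#1 12
  freight cost 77, fixed 24 → total 101.
Compare {#1, #2}: freight cost 82 + fixed 26 = 108.
Compare {#1, #2, #5}: freight cost 73 + fixed 36 = 109.
Compare {#1, #4}: freight cost 87 + fixed 24 = 111.
All other subsets cost ≥ 108. Minimum total cost: 101.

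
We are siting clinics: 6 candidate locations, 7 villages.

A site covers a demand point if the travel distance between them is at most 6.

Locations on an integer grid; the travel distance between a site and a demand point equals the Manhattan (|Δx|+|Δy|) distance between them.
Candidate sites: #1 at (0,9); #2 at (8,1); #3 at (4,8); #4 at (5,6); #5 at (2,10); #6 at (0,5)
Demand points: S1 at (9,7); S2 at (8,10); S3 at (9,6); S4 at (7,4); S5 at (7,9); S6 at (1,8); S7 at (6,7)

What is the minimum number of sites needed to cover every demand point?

Coverage sets (demand points within 6 of each site):
  #1: {S6}
  #2: {S3, S4}
  #3: {S1, S2, S5, S6, S7}
  #4: {S1, S3, S4, S5, S6, S7}
  #5: {S2, S5, S6}
  #6: {S6}
No single site covers all 7 demand points.
But {#2, #3} covers everything, so the minimum is 2.

2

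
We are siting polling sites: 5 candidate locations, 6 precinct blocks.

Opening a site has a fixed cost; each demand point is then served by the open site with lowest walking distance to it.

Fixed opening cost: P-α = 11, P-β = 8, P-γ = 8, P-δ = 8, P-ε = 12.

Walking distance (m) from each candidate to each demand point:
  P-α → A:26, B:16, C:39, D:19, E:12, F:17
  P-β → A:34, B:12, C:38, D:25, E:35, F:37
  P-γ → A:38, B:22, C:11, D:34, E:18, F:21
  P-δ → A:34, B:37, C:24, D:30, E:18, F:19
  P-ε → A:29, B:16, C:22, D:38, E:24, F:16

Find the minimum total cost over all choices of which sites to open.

Open {P-α, P-γ}: assign each demand point to its cheapest open site.
  A→P-α 26, B→P-α 16, C→P-γ 11, D→P-α 19, E→P-α 12, F→P-α 17
  walking distance 101, fixed 19 → total 120.
Compare {P-α, P-β, P-γ}: walking distance 97 + fixed 27 = 124.
Compare {P-α, P-γ, P-δ}: walking distance 101 + fixed 27 = 128.
Compare {P-α, P-γ, P-ε}: walking distance 100 + fixed 31 = 131.
All other subsets cost ≥ 124. Minimum total cost: 120.

120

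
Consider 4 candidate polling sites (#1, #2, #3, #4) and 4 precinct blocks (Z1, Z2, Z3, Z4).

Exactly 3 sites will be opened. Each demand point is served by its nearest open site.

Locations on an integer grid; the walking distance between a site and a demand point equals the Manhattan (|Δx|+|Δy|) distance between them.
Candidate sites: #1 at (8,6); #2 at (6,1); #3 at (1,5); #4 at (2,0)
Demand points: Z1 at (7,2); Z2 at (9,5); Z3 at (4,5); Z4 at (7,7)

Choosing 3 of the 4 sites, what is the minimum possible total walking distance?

9

Open {#1, #2, #3}.
  Z1→#2 2, Z2→#1 2, Z3→#3 3, Z4→#1 2  ⇒ total 9.
Compare {#1, #2, #4}: total 11.
Compare {#1, #3, #4}: total 12.
No size-3 selection does better; minimum is 9.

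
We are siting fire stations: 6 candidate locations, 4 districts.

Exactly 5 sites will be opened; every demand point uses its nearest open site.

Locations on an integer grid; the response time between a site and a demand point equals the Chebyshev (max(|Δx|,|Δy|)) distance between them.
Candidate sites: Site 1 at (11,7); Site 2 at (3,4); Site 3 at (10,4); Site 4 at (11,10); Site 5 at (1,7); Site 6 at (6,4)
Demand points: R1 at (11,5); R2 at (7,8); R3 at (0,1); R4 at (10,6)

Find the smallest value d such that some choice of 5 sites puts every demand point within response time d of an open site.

4

Open {Site 1, Site 2, Site 3, Site 4, Site 5}.
  Farthest demand point is R2 at response time 4 (to Site 1); all others are ≤ 4.
With {Site 1, Site 2, Site 3, Site 4, Site 6} the worst case is 4.
With {Site 1, Site 2, Site 3, Site 5, Site 6} the worst case is 4.
No size-5 selection achieves below 4.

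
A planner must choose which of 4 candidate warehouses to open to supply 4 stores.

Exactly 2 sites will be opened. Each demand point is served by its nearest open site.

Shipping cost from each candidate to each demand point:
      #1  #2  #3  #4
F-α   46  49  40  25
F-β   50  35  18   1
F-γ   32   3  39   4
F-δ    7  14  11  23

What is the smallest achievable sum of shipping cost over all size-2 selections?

25

Open {F-γ, F-δ}.
  #1→F-δ 7, #2→F-γ 3, #3→F-δ 11, #4→F-γ 4  ⇒ total 25.
Compare {F-β, F-δ}: total 33.
Compare {F-β, F-γ}: total 54.
No size-2 selection does better; minimum is 25.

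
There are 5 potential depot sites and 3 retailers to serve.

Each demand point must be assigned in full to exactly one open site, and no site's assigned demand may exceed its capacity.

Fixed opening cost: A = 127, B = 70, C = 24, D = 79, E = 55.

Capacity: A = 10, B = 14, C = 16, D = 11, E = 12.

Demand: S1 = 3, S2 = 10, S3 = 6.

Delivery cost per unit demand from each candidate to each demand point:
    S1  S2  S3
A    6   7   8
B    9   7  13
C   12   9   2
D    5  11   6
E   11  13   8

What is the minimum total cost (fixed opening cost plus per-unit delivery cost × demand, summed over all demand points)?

Open {B, C}; cheapest assignment that respects the capacities:
  B (cap 14, load 13): S1, S2 — cost 3×9 + 10×7 = 97
  C (cap 16, load 6): S3 — cost 6×2 = 12
  Shipping 109, fixed 94 → total 203.
  Any other capacity-feasible assignment to {B, C} ships for at least 109.
Compare {C, E}: its best feasible assignment gives total 214.
Compare {C, D}: its best feasible assignment gives total 220.
Every other set of open sites that can feasibly serve all demand totals ≥ 214 even under its best assignment. Minimum: 203.

203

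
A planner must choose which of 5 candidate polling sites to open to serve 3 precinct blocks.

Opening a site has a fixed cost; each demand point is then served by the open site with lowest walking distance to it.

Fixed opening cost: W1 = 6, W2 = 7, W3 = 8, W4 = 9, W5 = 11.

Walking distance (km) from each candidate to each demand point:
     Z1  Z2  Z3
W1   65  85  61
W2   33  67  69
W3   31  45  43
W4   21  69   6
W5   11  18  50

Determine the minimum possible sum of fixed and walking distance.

55

Open {W4, W5}: assign each demand point to its cheapest open site.
  Z1→W5 11, Z2→W5 18, Z3→W4 6
  walking distance 35, fixed 20 → total 55.
Compare {W1, W4, W5}: walking distance 35 + fixed 26 = 61.
Compare {W2, W4, W5}: walking distance 35 + fixed 27 = 62.
Compare {W3, W4, W5}: walking distance 35 + fixed 28 = 63.
All other subsets cost ≥ 61. Minimum total cost: 55.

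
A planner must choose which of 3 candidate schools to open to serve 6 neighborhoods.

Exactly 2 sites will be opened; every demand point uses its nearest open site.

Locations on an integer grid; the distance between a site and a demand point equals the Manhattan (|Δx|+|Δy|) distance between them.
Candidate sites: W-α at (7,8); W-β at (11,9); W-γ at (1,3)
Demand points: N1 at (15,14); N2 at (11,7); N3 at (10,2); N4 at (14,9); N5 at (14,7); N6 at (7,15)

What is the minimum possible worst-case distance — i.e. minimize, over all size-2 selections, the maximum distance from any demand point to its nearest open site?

Open {W-α, W-β}.
  Farthest demand point is N1 at distance 9 (to W-β); all others are ≤ 9.
With {W-β, W-γ} the worst case is 10.
With {W-α, W-γ} the worst case is 14.
No size-2 selection achieves below 9.

9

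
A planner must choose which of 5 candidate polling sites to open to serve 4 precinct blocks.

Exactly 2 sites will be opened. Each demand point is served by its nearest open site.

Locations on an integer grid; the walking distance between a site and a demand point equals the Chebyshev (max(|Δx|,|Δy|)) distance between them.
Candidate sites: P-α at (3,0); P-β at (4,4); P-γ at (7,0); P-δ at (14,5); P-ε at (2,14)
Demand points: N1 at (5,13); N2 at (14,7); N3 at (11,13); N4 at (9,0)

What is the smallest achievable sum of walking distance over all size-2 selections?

Open {P-δ, P-ε}.
  N1→P-ε 3, N2→P-δ 2, N3→P-δ 8, N4→P-δ 5  ⇒ total 18.
Compare {P-γ, P-δ}: total 21.
Compare {P-γ, P-ε}: total 21.
No size-2 selection does better; minimum is 18.

18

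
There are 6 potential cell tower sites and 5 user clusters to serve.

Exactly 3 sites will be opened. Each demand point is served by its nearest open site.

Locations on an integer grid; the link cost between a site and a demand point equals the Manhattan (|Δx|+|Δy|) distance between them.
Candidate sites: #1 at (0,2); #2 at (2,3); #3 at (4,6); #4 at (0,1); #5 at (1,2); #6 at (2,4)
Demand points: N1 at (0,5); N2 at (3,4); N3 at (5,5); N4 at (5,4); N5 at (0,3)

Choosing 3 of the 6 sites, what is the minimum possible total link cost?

Open {#1, #3, #6}.
  N1→#1 3, N2→#6 1, N3→#3 2, N4→#3 3, N5→#1 1  ⇒ total 10.
Compare {#1, #2, #3}: total 11.
Compare {#2, #3, #6}: total 11.
No size-3 selection does better; minimum is 10.

10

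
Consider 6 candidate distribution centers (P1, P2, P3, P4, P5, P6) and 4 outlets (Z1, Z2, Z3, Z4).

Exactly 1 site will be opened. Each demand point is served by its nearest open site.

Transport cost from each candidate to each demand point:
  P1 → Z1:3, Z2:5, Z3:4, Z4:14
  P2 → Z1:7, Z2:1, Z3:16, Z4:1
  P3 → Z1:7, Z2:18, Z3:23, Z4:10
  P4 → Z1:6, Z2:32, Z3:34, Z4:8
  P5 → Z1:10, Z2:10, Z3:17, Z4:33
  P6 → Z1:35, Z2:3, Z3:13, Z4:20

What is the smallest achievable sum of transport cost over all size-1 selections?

Open {P2}.
  Z1→P2 7, Z2→P2 1, Z3→P2 16, Z4→P2 1  ⇒ total 25.
Compare {P1}: total 26.
Compare {P3}: total 58.
No size-1 selection does better; minimum is 25.

25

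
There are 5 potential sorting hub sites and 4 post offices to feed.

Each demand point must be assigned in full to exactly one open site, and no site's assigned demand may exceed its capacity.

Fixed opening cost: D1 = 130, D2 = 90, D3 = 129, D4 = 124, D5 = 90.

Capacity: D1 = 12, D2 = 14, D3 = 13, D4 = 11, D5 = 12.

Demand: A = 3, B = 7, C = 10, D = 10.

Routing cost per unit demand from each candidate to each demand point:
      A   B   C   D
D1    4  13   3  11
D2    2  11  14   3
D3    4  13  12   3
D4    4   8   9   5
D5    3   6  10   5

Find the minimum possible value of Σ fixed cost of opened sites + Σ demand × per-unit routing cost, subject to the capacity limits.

Open {D1, D2, D5}; cheapest assignment that respects the capacities:
  D1 (cap 12, load 10): C — cost 10×3 = 30
  D2 (cap 14, load 13): A, D — cost 3×2 + 10×3 = 36
  D5 (cap 12, load 7): B — cost 7×6 = 42
  Shipping 108, fixed 310 → total 418.
  Any other capacity-feasible assignment to {D1, D2, D5} ships for at least 108.
Compare {D1, D3, D5}: its best feasible assignment gives total 460.
Compare {D1, D2, D4}: its best feasible assignment gives total 466.
Every other set of open sites that can feasibly serve all demand totals ≥ 460 even under its best assignment. Minimum: 418.

418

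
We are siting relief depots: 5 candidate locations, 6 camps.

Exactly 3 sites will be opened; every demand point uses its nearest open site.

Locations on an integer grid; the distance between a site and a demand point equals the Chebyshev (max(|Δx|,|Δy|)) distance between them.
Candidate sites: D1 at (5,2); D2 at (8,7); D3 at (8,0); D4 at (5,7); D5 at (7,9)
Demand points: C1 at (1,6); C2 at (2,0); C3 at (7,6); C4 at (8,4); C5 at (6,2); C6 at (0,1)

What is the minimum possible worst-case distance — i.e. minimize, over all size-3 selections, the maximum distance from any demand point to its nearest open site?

5

Open {D1, D2, D3}.
  Farthest demand point is C6 at distance 5 (to D1); all others are ≤ 5.
With {D1, D2, D4} the worst case is 5.
With {D1, D2, D5} the worst case is 5.
No size-3 selection achieves below 5.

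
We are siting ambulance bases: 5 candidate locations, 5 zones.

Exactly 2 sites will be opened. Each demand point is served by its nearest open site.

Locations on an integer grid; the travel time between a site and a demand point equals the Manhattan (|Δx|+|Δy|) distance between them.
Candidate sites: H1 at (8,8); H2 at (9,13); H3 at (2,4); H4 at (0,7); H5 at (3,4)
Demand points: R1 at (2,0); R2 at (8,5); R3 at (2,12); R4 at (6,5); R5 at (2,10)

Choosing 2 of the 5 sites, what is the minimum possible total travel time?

Open {H1, H3}.
  R1→H3 4, R2→H1 3, R3→H3 8, R4→H1 5, R5→H3 6  ⇒ total 26.
Compare {H4, H5}: total 27.
Compare {H1, H5}: total 28.
No size-2 selection does better; minimum is 26.

26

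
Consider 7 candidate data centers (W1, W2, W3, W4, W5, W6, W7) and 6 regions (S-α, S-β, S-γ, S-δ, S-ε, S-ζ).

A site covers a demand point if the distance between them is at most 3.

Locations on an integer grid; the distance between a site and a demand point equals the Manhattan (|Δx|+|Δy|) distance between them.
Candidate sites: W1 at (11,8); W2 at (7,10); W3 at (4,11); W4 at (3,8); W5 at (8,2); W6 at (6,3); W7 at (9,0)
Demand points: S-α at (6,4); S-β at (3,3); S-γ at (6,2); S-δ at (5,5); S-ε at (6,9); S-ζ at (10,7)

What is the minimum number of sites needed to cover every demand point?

Coverage sets (demand points within 3 of each site):
  W1: {S-ζ}
  W2: {S-ε}
  W3: {}
  W4: {}
  W5: {S-γ}
  W6: {S-α, S-β, S-γ, S-δ}
  W7: {}
No 2 sites suffice: every size-2 union leaves at least one demand point uncovered.
But {W1, W2, W6} covers everything, so the minimum is 3.

3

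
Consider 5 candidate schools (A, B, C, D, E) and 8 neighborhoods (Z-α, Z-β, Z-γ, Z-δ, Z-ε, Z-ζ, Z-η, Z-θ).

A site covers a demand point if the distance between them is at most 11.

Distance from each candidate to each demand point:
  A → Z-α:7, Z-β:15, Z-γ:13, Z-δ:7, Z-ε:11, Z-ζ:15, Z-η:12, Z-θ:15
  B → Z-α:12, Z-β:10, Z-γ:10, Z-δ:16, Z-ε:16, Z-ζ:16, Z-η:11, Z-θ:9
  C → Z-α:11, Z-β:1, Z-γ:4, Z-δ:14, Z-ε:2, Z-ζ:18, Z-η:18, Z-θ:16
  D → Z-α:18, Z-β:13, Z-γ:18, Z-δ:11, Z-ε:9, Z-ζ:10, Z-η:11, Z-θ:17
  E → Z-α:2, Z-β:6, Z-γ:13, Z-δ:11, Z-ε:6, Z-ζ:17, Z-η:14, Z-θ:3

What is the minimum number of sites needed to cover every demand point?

Coverage sets (demand points within 11 of each site):
  A: {Z-α, Z-δ, Z-ε}
  B: {Z-β, Z-γ, Z-η, Z-θ}
  C: {Z-α, Z-β, Z-γ, Z-ε}
  D: {Z-δ, Z-ε, Z-ζ, Z-η}
  E: {Z-α, Z-β, Z-δ, Z-ε, Z-θ}
No 2 sites suffice: every size-2 union leaves at least one demand point uncovered.
But {A, B, D} covers everything, so the minimum is 3.

3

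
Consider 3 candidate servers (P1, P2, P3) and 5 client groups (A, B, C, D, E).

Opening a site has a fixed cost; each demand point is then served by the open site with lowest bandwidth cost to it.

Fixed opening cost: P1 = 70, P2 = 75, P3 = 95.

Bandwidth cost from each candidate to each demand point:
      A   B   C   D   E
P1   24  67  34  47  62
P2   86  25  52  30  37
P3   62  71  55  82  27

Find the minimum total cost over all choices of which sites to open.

295

Open {P1, P2}: assign each demand point to its cheapest open site.
  A→P1 24, B→P2 25, C→P1 34, D→P2 30, E→P2 37
  bandwidth cost 150, fixed 145 → total 295.
Compare {P1}: bandwidth cost 234 + fixed 70 = 304.
Compare {P2}: bandwidth cost 230 + fixed 75 = 305.
Compare {P1, P3}: bandwidth cost 199 + fixed 165 = 364.
All other subsets cost ≥ 304. Minimum total cost: 295.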